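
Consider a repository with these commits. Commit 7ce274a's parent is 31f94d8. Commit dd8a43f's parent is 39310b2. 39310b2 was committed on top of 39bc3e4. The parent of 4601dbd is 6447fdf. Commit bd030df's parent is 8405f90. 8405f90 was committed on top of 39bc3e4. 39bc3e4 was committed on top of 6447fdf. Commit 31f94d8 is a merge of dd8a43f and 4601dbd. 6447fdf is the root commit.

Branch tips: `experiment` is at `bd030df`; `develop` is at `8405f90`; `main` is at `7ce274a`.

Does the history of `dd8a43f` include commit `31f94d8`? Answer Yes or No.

Ancestors of dd8a43f: {39310b2, 39bc3e4, 6447fdf, dd8a43f}.
31f94d8 is not in that set, so it is not an ancestor of dd8a43f.

No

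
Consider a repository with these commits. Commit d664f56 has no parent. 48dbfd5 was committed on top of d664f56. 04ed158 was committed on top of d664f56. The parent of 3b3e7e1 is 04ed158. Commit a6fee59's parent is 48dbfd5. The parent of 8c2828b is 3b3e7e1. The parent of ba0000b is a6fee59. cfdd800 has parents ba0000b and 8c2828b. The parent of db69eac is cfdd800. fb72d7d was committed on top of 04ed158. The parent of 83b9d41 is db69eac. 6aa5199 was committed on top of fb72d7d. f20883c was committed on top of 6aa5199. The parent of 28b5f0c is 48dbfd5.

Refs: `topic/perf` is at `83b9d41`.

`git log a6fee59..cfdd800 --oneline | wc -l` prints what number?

Reachable from cfdd800: {04ed158, 3b3e7e1, 48dbfd5, 8c2828b, a6fee59, ba0000b, cfdd800, d664f56}.
Reachable from a6fee59: {48dbfd5, a6fee59, d664f56}.
In cfdd800's history but not a6fee59's: {04ed158, 3b3e7e1, 8c2828b, ba0000b, cfdd800} — 5 commits.

5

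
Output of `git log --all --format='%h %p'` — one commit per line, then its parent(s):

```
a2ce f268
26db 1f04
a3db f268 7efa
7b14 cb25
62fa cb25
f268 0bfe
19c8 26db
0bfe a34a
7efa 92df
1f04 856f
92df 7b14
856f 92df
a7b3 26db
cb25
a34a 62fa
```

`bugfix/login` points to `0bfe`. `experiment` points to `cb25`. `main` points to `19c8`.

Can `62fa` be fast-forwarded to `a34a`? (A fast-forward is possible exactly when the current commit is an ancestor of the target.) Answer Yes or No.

Yes

A fast-forward from 62fa to a34a is possible iff 62fa is an ancestor of a34a.
Ancestors of a34a: {62fa, a34a, cb25}.
62fa is among them, so fast-forward is possible.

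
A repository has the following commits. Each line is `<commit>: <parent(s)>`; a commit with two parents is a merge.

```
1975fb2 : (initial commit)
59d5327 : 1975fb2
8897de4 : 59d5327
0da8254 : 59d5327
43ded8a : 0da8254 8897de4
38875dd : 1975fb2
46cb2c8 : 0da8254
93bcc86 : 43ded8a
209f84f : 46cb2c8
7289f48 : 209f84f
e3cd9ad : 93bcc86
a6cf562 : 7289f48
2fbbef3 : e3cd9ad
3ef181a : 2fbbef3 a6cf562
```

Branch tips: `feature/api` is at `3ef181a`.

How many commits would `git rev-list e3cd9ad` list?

7

Walking parent pointers from e3cd9ad: reachable set = {0da8254, 1975fb2, 43ded8a, 59d5327, 8897de4, 93bcc86, e3cd9ad}.
That is 7 commits.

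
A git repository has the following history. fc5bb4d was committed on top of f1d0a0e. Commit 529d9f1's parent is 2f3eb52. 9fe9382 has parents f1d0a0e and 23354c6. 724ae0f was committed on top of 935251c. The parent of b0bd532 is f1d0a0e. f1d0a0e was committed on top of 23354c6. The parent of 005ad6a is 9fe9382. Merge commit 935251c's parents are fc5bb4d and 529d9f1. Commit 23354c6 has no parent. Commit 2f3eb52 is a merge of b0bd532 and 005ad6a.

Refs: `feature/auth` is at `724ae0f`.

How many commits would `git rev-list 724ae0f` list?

Walking parent pointers from 724ae0f: reachable set = {005ad6a, 23354c6, 2f3eb52, 529d9f1, 724ae0f, 935251c, 9fe9382, b0bd532, f1d0a0e, fc5bb4d}.
That is 10 commits.

10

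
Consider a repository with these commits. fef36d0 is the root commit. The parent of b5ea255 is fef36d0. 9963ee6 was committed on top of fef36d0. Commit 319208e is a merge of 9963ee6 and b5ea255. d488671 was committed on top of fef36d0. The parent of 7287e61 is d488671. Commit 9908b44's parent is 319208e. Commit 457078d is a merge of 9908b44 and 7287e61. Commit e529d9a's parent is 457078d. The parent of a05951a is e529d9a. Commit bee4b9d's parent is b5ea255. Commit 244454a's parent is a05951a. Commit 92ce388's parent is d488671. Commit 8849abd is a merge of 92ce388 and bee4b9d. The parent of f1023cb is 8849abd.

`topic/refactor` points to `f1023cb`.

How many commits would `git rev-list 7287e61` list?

3

Walking parent pointers from 7287e61: reachable set = {7287e61, d488671, fef36d0}.
That is 3 commits.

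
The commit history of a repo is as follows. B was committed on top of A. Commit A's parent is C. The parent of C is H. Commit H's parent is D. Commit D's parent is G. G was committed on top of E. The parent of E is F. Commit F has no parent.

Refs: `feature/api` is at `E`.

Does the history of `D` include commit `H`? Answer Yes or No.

Ancestors of D: {D, E, F, G}.
H is not in that set, so it is not an ancestor of D.

No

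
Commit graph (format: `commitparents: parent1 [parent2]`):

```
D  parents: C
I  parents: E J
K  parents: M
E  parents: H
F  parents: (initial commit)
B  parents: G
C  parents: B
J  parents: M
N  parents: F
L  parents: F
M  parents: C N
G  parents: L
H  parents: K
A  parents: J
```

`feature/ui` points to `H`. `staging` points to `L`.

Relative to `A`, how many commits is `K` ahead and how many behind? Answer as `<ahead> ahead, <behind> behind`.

1 ahead, 2 behind

Reachable from K: {B, C, F, G, K, L, M, N}.
Reachable from A: {A, B, C, F, G, J, L, M, N}.
Only in K's history (ahead): {K} — 1.
Only in A's history (behind): {A, J} — 2.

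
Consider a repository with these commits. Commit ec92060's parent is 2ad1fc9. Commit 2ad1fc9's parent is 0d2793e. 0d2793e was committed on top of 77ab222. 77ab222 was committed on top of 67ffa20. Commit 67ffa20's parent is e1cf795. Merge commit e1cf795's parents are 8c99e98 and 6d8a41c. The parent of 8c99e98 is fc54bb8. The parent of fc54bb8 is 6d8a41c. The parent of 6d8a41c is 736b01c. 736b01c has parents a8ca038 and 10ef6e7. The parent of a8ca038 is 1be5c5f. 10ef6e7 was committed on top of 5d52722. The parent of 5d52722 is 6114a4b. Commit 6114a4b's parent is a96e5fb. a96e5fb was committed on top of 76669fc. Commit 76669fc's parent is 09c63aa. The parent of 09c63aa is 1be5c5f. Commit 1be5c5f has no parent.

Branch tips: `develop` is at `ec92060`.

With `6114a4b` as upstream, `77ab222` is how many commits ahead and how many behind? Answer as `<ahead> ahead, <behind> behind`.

Reachable from 77ab222: {09c63aa, 10ef6e7, 1be5c5f, 5d52722, 6114a4b, 67ffa20, 6d8a41c, 736b01c, 76669fc, 77ab222, 8c99e98, a8ca038, a96e5fb, e1cf795, fc54bb8}.
Reachable from 6114a4b: {09c63aa, 1be5c5f, 6114a4b, 76669fc, a96e5fb}.
Only in 77ab222's history (ahead): {10ef6e7, 5d52722, 67ffa20, 6d8a41c, 736b01c, 77ab222, 8c99e98, a8ca038, e1cf795, fc54bb8} — 10.
Only in 6114a4b's history (behind): {} — 0.

10 ahead, 0 behind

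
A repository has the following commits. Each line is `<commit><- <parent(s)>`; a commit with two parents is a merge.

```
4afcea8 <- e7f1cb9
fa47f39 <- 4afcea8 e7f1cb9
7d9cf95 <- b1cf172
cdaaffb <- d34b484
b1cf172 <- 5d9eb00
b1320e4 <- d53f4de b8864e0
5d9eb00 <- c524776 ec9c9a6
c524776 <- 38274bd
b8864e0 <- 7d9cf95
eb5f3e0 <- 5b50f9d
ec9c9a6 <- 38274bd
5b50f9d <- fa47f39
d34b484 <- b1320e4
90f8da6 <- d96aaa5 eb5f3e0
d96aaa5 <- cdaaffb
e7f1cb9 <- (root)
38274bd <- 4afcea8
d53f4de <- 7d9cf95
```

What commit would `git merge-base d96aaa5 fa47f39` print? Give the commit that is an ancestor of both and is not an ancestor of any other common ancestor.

Ancestors of d96aaa5: {38274bd, 4afcea8, 5d9eb00, 7d9cf95, b1320e4, b1cf172, b8864e0, c524776, cdaaffb, d34b484, d53f4de, d96aaa5, e7f1cb9, ec9c9a6}.
Ancestors of fa47f39: {4afcea8, e7f1cb9, fa47f39}.
Common ancestors: {4afcea8, e7f1cb9}.
Among these, 4afcea8 is not an ancestor of any other common ancestor — it is the merge base.

4afcea8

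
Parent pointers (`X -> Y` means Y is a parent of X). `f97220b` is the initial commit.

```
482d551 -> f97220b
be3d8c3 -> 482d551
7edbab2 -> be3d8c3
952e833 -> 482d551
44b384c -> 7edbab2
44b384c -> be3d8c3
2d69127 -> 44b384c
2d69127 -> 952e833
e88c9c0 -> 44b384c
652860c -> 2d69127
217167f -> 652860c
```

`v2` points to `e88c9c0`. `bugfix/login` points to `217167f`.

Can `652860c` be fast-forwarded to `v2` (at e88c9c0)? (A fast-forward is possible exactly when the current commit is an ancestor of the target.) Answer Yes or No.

A fast-forward from 652860c to e88c9c0 is possible iff 652860c is an ancestor of e88c9c0.
Ancestors of e88c9c0: {44b384c, 482d551, 7edbab2, be3d8c3, e88c9c0, f97220b}.
652860c is not among them, so fast-forward is not possible.

No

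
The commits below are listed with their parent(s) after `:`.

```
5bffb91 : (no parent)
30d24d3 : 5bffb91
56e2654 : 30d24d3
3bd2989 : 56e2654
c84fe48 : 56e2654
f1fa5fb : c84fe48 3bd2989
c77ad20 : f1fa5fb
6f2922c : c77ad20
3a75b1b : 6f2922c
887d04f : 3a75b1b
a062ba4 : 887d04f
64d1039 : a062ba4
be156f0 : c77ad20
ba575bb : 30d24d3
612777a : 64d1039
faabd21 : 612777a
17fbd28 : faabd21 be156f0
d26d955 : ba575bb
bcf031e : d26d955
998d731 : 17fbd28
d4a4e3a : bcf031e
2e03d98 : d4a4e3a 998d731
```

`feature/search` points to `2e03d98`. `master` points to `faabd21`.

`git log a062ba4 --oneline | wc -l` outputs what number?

11

Walking parent pointers from a062ba4: reachable set = {30d24d3, 3a75b1b, 3bd2989, 56e2654, 5bffb91, 6f2922c, 887d04f, a062ba4, c77ad20, c84fe48, f1fa5fb}.
That is 11 commits.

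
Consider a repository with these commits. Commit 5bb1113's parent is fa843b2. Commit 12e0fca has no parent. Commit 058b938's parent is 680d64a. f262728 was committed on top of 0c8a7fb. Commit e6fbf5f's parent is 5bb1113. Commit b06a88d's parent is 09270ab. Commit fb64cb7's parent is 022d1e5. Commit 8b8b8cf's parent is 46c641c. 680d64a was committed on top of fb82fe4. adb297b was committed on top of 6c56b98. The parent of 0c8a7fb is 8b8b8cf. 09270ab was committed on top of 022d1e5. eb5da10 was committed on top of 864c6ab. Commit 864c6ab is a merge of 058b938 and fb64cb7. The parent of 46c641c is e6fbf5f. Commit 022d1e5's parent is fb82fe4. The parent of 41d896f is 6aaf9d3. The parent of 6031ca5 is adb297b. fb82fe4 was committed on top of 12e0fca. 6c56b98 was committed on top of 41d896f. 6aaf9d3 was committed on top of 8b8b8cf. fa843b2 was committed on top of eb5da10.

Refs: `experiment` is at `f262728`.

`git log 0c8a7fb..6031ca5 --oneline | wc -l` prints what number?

Reachable from 6031ca5: {022d1e5, 058b938, 12e0fca, 41d896f, 46c641c, 5bb1113, 6031ca5, 680d64a, 6aaf9d3, 6c56b98, 864c6ab, 8b8b8cf, adb297b, e6fbf5f, eb5da10, fa843b2, fb64cb7, fb82fe4}.
Reachable from 0c8a7fb: {022d1e5, 058b938, 0c8a7fb, 12e0fca, 46c641c, 5bb1113, 680d64a, 864c6ab, 8b8b8cf, e6fbf5f, eb5da10, fa843b2, fb64cb7, fb82fe4}.
In 6031ca5's history but not 0c8a7fb's: {41d896f, 6031ca5, 6aaf9d3, 6c56b98, adb297b} — 5 commits.

5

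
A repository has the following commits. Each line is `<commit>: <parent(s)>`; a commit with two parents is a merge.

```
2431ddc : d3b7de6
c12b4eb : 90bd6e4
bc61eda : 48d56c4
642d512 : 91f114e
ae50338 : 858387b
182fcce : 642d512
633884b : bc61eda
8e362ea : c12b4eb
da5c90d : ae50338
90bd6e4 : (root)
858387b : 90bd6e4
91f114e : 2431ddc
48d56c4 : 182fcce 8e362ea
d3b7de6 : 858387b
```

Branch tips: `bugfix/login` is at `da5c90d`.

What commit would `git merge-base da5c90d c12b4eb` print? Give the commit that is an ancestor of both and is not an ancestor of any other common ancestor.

Ancestors of da5c90d: {858387b, 90bd6e4, ae50338, da5c90d}.
Ancestors of c12b4eb: {90bd6e4, c12b4eb}.
Common ancestors: {90bd6e4}.
The only common ancestor is 90bd6e4, so it is the merge base.

90bd6e4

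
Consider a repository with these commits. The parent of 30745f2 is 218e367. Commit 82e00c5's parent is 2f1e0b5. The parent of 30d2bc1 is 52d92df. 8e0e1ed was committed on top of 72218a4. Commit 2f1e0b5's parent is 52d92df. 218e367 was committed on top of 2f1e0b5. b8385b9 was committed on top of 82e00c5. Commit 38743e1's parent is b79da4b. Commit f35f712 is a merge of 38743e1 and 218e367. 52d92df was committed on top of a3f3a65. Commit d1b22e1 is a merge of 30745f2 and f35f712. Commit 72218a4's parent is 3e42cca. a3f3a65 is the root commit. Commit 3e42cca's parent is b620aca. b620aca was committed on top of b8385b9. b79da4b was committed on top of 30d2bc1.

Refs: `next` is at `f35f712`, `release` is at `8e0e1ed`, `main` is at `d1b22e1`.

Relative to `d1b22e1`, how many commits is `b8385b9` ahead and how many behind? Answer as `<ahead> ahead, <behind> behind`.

2 ahead, 7 behind

Reachable from b8385b9: {2f1e0b5, 52d92df, 82e00c5, a3f3a65, b8385b9}.
Reachable from d1b22e1: {218e367, 2f1e0b5, 30745f2, 30d2bc1, 38743e1, 52d92df, a3f3a65, b79da4b, d1b22e1, f35f712}.
Only in b8385b9's history (ahead): {82e00c5, b8385b9} — 2.
Only in d1b22e1's history (behind): {218e367, 30745f2, 30d2bc1, 38743e1, b79da4b, d1b22e1, f35f712} — 7.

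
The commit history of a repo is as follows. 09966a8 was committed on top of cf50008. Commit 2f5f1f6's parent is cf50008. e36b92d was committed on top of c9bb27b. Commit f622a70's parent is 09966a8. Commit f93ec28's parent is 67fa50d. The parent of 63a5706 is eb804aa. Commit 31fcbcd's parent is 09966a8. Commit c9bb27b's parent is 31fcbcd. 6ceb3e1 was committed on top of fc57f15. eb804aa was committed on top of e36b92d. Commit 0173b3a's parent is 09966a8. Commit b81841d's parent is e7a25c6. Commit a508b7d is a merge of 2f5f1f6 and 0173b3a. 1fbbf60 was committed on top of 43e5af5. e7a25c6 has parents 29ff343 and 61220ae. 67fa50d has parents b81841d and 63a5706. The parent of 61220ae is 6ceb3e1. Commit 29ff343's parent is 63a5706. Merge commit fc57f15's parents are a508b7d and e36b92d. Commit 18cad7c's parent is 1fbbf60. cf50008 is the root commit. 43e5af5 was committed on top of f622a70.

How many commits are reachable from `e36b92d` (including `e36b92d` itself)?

Walking parent pointers from e36b92d: reachable set = {09966a8, 31fcbcd, c9bb27b, cf50008, e36b92d}.
That is 5 commits.

5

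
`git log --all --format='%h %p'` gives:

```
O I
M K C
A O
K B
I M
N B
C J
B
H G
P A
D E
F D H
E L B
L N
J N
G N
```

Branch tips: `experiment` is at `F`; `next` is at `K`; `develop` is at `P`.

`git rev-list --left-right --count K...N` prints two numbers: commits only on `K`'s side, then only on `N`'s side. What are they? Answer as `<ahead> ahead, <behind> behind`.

1 ahead, 1 behind

Reachable from K: {B, K}.
Reachable from N: {B, N}.
Only in K's history (ahead): {K} — 1.
Only in N's history (behind): {N} — 1.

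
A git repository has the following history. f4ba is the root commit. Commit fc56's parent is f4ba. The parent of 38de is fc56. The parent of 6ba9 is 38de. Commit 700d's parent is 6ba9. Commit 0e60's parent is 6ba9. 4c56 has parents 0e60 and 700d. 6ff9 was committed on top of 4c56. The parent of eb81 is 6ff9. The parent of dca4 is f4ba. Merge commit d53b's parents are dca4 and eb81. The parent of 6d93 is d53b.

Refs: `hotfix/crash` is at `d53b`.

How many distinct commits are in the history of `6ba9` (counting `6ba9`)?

Walking parent pointers from 6ba9: reachable set = {38de, 6ba9, f4ba, fc56}.
That is 4 commits.

4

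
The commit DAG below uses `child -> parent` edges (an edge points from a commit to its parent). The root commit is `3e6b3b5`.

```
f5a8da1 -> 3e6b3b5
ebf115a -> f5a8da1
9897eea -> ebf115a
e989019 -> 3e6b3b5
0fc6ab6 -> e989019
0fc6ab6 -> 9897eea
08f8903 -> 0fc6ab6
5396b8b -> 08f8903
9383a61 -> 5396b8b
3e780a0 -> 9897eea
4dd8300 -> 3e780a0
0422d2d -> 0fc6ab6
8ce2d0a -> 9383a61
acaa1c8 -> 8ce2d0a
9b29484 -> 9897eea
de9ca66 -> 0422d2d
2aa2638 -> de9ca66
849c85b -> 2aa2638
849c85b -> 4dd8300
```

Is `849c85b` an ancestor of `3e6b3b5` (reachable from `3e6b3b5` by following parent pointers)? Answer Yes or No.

Ancestors of 3e6b3b5: {3e6b3b5}.
849c85b is not in that set, so it is not an ancestor of 3e6b3b5.

No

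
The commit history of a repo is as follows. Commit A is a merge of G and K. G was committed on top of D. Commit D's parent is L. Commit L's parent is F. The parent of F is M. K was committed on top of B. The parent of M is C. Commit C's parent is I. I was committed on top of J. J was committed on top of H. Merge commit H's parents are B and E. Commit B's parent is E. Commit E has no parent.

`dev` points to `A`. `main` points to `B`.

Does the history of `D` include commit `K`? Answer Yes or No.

Ancestors of D: {B, C, D, E, F, H, I, J, L, M}.
K is not in that set, so it is not an ancestor of D.

No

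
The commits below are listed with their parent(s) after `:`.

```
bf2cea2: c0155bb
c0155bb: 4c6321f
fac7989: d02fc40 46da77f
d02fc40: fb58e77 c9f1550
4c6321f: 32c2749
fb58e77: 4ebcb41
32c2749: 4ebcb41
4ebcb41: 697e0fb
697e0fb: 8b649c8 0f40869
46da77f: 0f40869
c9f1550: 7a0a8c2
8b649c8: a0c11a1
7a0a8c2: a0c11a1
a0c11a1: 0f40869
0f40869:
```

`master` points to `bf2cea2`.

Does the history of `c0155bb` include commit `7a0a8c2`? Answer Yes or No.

No

Ancestors of c0155bb: {0f40869, 32c2749, 4c6321f, 4ebcb41, 697e0fb, 8b649c8, a0c11a1, c0155bb}.
7a0a8c2 is not in that set, so it is not an ancestor of c0155bb.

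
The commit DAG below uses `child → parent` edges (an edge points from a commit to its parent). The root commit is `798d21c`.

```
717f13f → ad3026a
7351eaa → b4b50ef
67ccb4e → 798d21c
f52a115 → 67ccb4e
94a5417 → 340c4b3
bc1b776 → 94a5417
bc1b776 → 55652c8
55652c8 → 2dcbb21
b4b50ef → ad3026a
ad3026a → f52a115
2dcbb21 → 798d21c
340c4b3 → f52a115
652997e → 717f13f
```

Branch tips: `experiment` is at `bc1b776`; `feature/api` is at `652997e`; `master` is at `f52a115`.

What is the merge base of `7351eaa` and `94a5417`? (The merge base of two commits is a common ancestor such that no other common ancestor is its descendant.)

Ancestors of 7351eaa: {67ccb4e, 7351eaa, 798d21c, ad3026a, b4b50ef, f52a115}.
Ancestors of 94a5417: {340c4b3, 67ccb4e, 798d21c, 94a5417, f52a115}.
Common ancestors: {67ccb4e, 798d21c, f52a115}.
Among these, f52a115 is not an ancestor of any other common ancestor — it is the merge base.

f52a115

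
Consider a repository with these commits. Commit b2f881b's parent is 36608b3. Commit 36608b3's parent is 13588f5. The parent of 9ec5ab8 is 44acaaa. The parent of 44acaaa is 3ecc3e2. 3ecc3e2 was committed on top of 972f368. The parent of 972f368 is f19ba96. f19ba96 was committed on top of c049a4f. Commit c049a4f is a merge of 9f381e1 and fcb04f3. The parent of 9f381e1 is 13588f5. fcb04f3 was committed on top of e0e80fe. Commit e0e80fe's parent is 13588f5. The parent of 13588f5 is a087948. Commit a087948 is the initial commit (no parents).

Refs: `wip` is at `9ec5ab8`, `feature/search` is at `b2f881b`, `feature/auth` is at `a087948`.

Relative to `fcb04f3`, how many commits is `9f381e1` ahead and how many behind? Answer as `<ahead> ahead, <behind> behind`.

1 ahead, 2 behind

Reachable from 9f381e1: {13588f5, 9f381e1, a087948}.
Reachable from fcb04f3: {13588f5, a087948, e0e80fe, fcb04f3}.
Only in 9f381e1's history (ahead): {9f381e1} — 1.
Only in fcb04f3's history (behind): {e0e80fe, fcb04f3} — 2.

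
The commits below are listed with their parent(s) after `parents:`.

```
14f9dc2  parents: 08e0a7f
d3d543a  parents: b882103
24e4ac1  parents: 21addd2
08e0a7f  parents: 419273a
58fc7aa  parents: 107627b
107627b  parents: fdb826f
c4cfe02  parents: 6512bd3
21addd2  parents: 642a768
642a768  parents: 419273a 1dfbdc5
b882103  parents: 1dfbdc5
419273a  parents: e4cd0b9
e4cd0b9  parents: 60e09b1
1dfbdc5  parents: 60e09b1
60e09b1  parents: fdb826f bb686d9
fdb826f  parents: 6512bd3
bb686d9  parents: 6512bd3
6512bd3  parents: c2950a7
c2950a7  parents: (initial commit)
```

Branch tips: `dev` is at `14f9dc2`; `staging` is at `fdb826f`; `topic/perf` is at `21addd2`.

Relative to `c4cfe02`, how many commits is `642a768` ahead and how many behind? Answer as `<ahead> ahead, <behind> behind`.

Reachable from 642a768: {1dfbdc5, 419273a, 60e09b1, 642a768, 6512bd3, bb686d9, c2950a7, e4cd0b9, fdb826f}.
Reachable from c4cfe02: {6512bd3, c2950a7, c4cfe02}.
Only in 642a768's history (ahead): {1dfbdc5, 419273a, 60e09b1, 642a768, bb686d9, e4cd0b9, fdb826f} — 7.
Only in c4cfe02's history (behind): {c4cfe02} — 1.

7 ahead, 1 behind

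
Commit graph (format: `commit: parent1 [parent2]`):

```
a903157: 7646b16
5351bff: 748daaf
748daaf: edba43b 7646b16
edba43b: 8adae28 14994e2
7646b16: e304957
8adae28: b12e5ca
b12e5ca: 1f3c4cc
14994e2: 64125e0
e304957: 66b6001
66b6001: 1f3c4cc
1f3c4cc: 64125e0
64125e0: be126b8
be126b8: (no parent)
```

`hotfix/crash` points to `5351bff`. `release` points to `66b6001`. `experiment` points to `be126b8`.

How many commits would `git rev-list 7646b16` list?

Walking parent pointers from 7646b16: reachable set = {1f3c4cc, 64125e0, 66b6001, 7646b16, be126b8, e304957}.
That is 6 commits.

6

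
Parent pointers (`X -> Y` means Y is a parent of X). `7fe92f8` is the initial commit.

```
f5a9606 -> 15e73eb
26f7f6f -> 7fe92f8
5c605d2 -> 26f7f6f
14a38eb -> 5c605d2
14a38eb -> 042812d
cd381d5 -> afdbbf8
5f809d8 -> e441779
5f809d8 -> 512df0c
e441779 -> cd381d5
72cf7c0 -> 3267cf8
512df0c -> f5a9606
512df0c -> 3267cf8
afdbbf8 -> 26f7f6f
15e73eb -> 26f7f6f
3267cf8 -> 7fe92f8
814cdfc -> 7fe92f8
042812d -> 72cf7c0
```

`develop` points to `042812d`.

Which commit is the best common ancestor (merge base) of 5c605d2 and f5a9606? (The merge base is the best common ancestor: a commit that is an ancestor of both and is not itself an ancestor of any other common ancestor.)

Ancestors of 5c605d2: {26f7f6f, 5c605d2, 7fe92f8}.
Ancestors of f5a9606: {15e73eb, 26f7f6f, 7fe92f8, f5a9606}.
Common ancestors: {26f7f6f, 7fe92f8}.
Among these, 26f7f6f is not an ancestor of any other common ancestor — it is the merge base.

26f7f6f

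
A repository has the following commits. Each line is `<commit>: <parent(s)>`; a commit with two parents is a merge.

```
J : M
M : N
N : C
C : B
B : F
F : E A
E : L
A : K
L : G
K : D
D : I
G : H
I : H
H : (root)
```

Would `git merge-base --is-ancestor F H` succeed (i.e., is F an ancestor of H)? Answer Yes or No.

No

Ancestors of H: {H}.
F is not in that set, so it is not an ancestor of H.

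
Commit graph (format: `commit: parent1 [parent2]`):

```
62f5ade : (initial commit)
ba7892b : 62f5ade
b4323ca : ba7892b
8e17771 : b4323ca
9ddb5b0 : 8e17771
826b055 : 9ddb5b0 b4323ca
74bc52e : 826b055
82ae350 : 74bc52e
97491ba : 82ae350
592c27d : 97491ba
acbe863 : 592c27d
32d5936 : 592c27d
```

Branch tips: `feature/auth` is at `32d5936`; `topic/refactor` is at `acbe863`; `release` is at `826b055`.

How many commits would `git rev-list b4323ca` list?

3

Walking parent pointers from b4323ca: reachable set = {62f5ade, b4323ca, ba7892b}.
That is 3 commits.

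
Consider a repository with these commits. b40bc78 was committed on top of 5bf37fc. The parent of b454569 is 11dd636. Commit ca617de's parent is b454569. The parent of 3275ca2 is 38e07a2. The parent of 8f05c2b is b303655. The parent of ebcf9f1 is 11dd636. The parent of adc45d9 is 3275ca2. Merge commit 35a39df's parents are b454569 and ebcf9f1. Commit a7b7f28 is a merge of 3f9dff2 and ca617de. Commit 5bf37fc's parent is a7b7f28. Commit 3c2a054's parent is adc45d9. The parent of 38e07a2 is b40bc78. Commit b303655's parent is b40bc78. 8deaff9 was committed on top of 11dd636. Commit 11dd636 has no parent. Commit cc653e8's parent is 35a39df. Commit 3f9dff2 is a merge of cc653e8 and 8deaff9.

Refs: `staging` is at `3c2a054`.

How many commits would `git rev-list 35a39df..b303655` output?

8

Reachable from b303655: {11dd636, 35a39df, 3f9dff2, 5bf37fc, 8deaff9, a7b7f28, b303655, b40bc78, b454569, ca617de, cc653e8, ebcf9f1}.
Reachable from 35a39df: {11dd636, 35a39df, b454569, ebcf9f1}.
In b303655's history but not 35a39df's: {3f9dff2, 5bf37fc, 8deaff9, a7b7f28, b303655, b40bc78, ca617de, cc653e8} — 8 commits.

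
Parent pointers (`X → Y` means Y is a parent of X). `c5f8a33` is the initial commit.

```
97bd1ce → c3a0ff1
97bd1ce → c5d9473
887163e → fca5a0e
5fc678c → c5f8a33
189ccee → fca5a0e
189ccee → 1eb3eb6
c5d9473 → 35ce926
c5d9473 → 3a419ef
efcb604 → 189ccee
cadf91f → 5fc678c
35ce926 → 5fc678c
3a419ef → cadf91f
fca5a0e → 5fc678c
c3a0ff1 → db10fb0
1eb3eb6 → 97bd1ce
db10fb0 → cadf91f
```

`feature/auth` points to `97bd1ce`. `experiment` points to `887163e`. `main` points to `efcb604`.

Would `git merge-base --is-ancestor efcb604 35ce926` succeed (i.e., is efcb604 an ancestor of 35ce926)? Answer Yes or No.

No

Ancestors of 35ce926: {35ce926, 5fc678c, c5f8a33}.
efcb604 is not in that set, so it is not an ancestor of 35ce926.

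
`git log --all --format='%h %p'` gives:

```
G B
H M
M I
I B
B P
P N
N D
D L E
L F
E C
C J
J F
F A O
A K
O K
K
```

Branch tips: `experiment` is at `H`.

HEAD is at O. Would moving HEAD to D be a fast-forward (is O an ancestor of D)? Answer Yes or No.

Yes

A fast-forward from O to D is possible iff O is an ancestor of D.
Ancestors of D: {A, C, D, E, F, J, K, L, O}.
O is among them, so fast-forward is possible.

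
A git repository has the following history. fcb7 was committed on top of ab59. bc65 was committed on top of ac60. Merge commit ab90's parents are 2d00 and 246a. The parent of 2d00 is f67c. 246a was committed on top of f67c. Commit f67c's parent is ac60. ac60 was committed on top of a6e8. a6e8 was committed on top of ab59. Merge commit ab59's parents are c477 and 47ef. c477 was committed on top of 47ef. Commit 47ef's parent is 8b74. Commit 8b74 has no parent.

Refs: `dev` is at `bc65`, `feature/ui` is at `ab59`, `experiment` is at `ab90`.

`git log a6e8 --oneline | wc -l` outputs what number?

5

Walking parent pointers from a6e8: reachable set = {47ef, 8b74, a6e8, ab59, c477}.
That is 5 commits.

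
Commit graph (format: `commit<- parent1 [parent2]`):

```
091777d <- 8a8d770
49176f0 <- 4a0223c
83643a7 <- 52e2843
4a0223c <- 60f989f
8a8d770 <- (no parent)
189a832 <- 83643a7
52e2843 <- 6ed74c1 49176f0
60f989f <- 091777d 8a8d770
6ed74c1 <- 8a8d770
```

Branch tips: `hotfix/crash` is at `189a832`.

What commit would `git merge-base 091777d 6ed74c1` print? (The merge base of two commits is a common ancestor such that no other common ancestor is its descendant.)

Ancestors of 091777d: {091777d, 8a8d770}.
Ancestors of 6ed74c1: {6ed74c1, 8a8d770}.
Common ancestors: {8a8d770}.
The only common ancestor is 8a8d770, so it is the merge base.

8a8d770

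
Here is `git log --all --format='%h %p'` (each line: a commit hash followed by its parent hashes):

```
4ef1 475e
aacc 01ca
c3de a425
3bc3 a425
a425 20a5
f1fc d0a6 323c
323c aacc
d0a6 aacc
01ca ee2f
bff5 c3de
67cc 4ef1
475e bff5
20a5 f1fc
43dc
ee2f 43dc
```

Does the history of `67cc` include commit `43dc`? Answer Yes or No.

Yes

Ancestors of 67cc (commits reachable by following parents): {01ca, 20a5, 323c, 43dc, 475e, 4ef1, 67cc, a425, aacc, bff5, c3de, d0a6, ee2f, f1fc}.
43dc is in that set, so it is an ancestor of 67cc.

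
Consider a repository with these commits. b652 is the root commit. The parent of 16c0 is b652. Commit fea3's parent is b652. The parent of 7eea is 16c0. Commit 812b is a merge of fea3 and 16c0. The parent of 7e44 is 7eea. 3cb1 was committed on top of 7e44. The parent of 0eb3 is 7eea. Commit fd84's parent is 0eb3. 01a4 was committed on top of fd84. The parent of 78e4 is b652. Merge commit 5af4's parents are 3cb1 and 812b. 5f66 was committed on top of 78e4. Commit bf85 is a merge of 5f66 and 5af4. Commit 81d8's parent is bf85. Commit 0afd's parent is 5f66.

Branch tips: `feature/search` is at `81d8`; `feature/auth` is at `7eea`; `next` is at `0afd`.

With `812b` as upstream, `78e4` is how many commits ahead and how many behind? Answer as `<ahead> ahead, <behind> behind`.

1 ahead, 3 behind

Reachable from 78e4: {78e4, b652}.
Reachable from 812b: {16c0, 812b, b652, fea3}.
Only in 78e4's history (ahead): {78e4} — 1.
Only in 812b's history (behind): {16c0, 812b, fea3} — 3.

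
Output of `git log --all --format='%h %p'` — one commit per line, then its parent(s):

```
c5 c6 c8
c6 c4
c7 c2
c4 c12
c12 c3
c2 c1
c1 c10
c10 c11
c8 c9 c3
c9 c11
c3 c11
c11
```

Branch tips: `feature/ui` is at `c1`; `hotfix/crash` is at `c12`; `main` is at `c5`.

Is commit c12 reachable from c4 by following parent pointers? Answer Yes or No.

Yes

Ancestors of c4 (commits reachable by following parents): {c11, c12, c3, c4}.
c12 is in that set, so it is an ancestor of c4.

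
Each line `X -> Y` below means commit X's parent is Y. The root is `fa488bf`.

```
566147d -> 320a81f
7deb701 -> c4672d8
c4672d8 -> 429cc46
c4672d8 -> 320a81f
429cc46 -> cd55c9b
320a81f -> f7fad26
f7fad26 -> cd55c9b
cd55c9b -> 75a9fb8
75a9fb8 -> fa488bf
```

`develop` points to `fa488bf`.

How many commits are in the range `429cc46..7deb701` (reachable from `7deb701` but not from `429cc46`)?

4

Reachable from 7deb701: {320a81f, 429cc46, 75a9fb8, 7deb701, c4672d8, cd55c9b, f7fad26, fa488bf}.
Reachable from 429cc46: {429cc46, 75a9fb8, cd55c9b, fa488bf}.
In 7deb701's history but not 429cc46's: {320a81f, 7deb701, c4672d8, f7fad26} — 4 commits.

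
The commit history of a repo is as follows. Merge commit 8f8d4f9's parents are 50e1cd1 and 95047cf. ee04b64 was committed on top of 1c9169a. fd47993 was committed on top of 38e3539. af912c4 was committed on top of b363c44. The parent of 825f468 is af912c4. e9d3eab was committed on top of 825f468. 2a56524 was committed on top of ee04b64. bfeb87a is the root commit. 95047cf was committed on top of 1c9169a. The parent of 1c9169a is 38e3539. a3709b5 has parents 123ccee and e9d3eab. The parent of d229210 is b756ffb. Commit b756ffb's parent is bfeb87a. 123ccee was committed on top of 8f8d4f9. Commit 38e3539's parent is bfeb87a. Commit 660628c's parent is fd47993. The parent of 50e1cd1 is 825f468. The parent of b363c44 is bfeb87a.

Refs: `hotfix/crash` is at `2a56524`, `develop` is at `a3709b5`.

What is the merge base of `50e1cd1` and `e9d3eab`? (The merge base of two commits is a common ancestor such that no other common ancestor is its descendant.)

Ancestors of 50e1cd1: {50e1cd1, 825f468, af912c4, b363c44, bfeb87a}.
Ancestors of e9d3eab: {825f468, af912c4, b363c44, bfeb87a, e9d3eab}.
Common ancestors: {825f468, af912c4, b363c44, bfeb87a}.
Among these, 825f468 is not an ancestor of any other common ancestor — it is the merge base.

825f468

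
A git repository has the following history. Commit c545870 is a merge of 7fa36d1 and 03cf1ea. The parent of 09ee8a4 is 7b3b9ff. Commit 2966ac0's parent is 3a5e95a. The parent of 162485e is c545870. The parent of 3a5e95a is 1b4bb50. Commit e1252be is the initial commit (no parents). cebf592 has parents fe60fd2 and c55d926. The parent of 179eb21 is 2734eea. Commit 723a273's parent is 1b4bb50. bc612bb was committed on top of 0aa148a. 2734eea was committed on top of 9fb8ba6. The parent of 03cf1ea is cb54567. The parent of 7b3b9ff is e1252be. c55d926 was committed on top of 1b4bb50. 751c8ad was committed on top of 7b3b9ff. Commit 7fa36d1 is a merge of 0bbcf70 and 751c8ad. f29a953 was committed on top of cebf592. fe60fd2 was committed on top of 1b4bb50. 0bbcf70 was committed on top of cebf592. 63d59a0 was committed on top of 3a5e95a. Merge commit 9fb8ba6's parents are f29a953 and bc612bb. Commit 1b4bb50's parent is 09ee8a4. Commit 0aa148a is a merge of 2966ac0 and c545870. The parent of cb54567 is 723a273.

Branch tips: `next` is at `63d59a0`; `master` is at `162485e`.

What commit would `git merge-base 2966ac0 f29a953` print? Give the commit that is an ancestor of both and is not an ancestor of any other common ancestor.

1b4bb50

Ancestors of 2966ac0: {09ee8a4, 1b4bb50, 2966ac0, 3a5e95a, 7b3b9ff, e1252be}.
Ancestors of f29a953: {09ee8a4, 1b4bb50, 7b3b9ff, c55d926, cebf592, e1252be, f29a953, fe60fd2}.
Common ancestors: {09ee8a4, 1b4bb50, 7b3b9ff, e1252be}.
Among these, 1b4bb50 is not an ancestor of any other common ancestor — it is the merge base.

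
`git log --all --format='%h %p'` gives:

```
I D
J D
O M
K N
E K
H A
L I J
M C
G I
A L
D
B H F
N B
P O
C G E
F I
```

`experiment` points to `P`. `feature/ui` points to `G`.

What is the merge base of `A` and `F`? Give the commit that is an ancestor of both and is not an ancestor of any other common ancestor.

I

Ancestors of A: {A, D, I, J, L}.
Ancestors of F: {D, F, I}.
Common ancestors: {D, I}.
Among these, I is not an ancestor of any other common ancestor — it is the merge base.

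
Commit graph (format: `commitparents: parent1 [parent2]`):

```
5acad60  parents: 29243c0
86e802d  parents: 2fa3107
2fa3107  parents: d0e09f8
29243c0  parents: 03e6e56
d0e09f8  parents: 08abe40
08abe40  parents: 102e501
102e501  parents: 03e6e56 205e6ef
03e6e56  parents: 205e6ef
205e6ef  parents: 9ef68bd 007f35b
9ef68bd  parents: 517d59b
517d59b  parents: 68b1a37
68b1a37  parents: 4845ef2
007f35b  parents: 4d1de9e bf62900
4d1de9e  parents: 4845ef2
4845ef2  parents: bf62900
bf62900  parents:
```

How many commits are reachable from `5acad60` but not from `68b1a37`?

8

Reachable from 5acad60: {007f35b, 03e6e56, 205e6ef, 29243c0, 4845ef2, 4d1de9e, 517d59b, 5acad60, 68b1a37, 9ef68bd, bf62900}.
Reachable from 68b1a37: {4845ef2, 68b1a37, bf62900}.
In 5acad60's history but not 68b1a37's: {007f35b, 03e6e56, 205e6ef, 29243c0, 4d1de9e, 517d59b, 5acad60, 9ef68bd} — 8 commits.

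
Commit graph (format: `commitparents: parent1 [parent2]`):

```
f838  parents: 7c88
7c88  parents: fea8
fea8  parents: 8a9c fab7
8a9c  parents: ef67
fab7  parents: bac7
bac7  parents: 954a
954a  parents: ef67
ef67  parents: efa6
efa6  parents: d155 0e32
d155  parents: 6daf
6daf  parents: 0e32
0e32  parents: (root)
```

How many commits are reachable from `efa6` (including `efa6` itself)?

Walking parent pointers from efa6: reachable set = {0e32, 6daf, d155, efa6}.
That is 4 commits.

4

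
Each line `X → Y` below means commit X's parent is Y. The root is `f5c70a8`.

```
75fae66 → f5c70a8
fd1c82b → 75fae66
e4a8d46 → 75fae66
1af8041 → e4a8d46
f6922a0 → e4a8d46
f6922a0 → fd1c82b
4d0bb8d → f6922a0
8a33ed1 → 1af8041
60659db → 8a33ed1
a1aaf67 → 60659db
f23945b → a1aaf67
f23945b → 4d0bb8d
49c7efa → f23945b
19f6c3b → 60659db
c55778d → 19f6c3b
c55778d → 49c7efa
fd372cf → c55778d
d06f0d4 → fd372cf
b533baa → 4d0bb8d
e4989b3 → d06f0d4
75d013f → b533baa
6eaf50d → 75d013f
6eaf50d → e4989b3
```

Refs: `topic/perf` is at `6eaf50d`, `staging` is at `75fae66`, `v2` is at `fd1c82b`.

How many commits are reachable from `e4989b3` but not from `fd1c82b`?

Reachable from e4989b3: {19f6c3b, 1af8041, 49c7efa, 4d0bb8d, 60659db, 75fae66, 8a33ed1, a1aaf67, c55778d, d06f0d4, e4989b3, e4a8d46, f23945b, f5c70a8, f6922a0, fd1c82b, fd372cf}.
Reachable from fd1c82b: {75fae66, f5c70a8, fd1c82b}.
In e4989b3's history but not fd1c82b's: {19f6c3b, 1af8041, 49c7efa, 4d0bb8d, 60659db, 8a33ed1, a1aaf67, c55778d, d06f0d4, e4989b3, e4a8d46, f23945b, f6922a0, fd372cf} — 14 commits.

14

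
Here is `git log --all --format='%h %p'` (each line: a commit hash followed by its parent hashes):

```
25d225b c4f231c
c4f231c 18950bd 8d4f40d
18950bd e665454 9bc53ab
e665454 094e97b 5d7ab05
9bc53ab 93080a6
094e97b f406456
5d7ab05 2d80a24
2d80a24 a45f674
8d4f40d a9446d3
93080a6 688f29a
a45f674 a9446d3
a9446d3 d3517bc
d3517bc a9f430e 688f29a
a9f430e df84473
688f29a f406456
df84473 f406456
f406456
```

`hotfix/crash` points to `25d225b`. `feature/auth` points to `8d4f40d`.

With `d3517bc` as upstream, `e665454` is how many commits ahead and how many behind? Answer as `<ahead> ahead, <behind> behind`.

Reachable from e665454: {094e97b, 2d80a24, 5d7ab05, 688f29a, a45f674, a9446d3, a9f430e, d3517bc, df84473, e665454, f406456}.
Reachable from d3517bc: {688f29a, a9f430e, d3517bc, df84473, f406456}.
Only in e665454's history (ahead): {094e97b, 2d80a24, 5d7ab05, a45f674, a9446d3, e665454} — 6.
Only in d3517bc's history (behind): {} — 0.

6 ahead, 0 behind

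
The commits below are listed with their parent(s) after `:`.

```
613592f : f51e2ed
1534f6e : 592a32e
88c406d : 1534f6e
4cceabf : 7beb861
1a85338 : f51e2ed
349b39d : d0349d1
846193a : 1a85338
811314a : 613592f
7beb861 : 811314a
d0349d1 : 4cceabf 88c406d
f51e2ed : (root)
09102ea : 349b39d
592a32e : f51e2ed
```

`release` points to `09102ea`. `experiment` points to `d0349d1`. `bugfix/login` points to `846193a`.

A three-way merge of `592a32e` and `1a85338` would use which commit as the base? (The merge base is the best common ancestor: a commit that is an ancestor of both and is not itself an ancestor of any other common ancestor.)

f51e2ed

Ancestors of 592a32e: {592a32e, f51e2ed}.
Ancestors of 1a85338: {1a85338, f51e2ed}.
Common ancestors: {f51e2ed}.
The only common ancestor is f51e2ed, so it is the merge base.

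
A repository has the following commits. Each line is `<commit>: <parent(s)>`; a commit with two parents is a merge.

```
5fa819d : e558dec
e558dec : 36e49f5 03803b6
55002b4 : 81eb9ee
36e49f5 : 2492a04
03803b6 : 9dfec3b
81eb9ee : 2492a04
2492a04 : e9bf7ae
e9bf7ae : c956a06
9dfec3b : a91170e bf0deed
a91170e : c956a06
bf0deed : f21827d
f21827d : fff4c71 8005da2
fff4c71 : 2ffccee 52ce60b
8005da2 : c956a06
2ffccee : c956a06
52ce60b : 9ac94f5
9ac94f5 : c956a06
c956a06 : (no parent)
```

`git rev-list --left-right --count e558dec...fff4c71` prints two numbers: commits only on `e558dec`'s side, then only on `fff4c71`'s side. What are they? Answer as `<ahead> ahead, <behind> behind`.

Reachable from e558dec: {03803b6, 2492a04, 2ffccee, 36e49f5, 52ce60b, 8005da2, 9ac94f5, 9dfec3b, a91170e, bf0deed, c956a06, e558dec, e9bf7ae, f21827d, fff4c71}.
Reachable from fff4c71: {2ffccee, 52ce60b, 9ac94f5, c956a06, fff4c71}.
Only in e558dec's history (ahead): {03803b6, 2492a04, 36e49f5, 8005da2, 9dfec3b, a91170e, bf0deed, e558dec, e9bf7ae, f21827d} — 10.
Only in fff4c71's history (behind): {} — 0.

10 ahead, 0 behind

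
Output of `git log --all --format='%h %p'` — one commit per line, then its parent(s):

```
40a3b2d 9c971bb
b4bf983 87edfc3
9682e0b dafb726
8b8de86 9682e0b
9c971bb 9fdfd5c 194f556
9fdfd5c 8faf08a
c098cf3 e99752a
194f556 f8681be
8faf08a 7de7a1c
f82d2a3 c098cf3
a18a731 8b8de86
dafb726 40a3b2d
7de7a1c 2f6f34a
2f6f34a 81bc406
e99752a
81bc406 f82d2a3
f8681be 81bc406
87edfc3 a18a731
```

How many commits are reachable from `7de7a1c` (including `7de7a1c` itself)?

6

Walking parent pointers from 7de7a1c: reachable set = {2f6f34a, 7de7a1c, 81bc406, c098cf3, e99752a, f82d2a3}.
That is 6 commits.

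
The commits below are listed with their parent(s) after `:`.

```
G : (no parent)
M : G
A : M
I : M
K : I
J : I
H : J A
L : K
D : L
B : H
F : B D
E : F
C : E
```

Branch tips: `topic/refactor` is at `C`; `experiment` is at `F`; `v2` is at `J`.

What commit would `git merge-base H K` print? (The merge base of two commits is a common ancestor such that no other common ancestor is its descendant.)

I

Ancestors of H: {A, G, H, I, J, M}.
Ancestors of K: {G, I, K, M}.
Common ancestors: {G, I, M}.
Among these, I is not an ancestor of any other common ancestor — it is the merge base.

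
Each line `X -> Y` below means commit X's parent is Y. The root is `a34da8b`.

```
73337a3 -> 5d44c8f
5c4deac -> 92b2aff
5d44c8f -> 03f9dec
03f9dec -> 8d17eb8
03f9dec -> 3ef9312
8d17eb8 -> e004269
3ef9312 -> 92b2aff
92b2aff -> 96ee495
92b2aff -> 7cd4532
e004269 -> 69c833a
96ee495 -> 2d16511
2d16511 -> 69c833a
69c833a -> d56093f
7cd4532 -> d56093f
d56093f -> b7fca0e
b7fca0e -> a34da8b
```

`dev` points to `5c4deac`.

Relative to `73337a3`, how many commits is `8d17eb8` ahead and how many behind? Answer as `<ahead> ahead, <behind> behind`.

0 ahead, 8 behind

Reachable from 8d17eb8: {69c833a, 8d17eb8, a34da8b, b7fca0e, d56093f, e004269}.
Reachable from 73337a3: {03f9dec, 2d16511, 3ef9312, 5d44c8f, 69c833a, 73337a3, 7cd4532, 8d17eb8, 92b2aff, 96ee495, a34da8b, b7fca0e, d56093f, e004269}.
Only in 8d17eb8's history (ahead): {} — 0.
Only in 73337a3's history (behind): {03f9dec, 2d16511, 3ef9312, 5d44c8f, 73337a3, 7cd4532, 92b2aff, 96ee495} — 8.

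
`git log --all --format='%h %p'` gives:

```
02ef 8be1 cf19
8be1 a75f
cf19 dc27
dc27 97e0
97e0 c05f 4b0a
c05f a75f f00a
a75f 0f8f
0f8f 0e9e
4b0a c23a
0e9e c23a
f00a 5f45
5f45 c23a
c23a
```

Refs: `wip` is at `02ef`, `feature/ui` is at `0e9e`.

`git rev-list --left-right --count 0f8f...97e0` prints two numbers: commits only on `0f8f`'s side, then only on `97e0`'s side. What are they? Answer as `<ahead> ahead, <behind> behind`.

Reachable from 0f8f: {0e9e, 0f8f, c23a}.
Reachable from 97e0: {0e9e, 0f8f, 4b0a, 5f45, 97e0, a75f, c05f, c23a, f00a}.
Only in 0f8f's history (ahead): {} — 0.
Only in 97e0's history (behind): {4b0a, 5f45, 97e0, a75f, c05f, f00a} — 6.

0 ahead, 6 behind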